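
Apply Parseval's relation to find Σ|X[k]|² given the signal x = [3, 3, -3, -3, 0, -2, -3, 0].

Parseval: Σ|x[n]|² = (1/N)Σ|X[k]|², so Σ|X[k]|² = N·Σ|x[n]|² = 8·49.0000

Σ|X[k]|² = N·Σ|x[n]|² = 8·49.0000 = 392.0000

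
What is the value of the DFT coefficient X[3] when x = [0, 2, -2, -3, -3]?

X[3] = Σ(n=0 to 4) x[n] · ω_5^(3n) where ω_5 = e^(-2πi/5)
= (0)·ω_5^0 + (2)·ω_5^3 + (-2)·ω_5^6 + (-3)·ω_5^9 + (-3)·ω_5^12

X[3] = -0.7361+1.9879i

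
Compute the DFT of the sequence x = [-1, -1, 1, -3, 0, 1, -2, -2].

X[k] = Σ(n=0 to 7) x[n] · ω_8^(nk)
where ω_8 = e^(-2πi/8)

Computing each X[k]:
X[0] = -7
X[1] = -1.7071-0.8787i
X[2] = -5i
X[3] = -0.2929+5.1213i
X[4] = 3
X[5] = -0.2929-5.1213i
X[6] = 5i
X[7] = -1.7071+0.8787i

X = [-7, -1.7071-0.8787i, -5i, -0.2929+5.1213i, 3, -0.2929-5.1213i, 5i, -1.7071+0.8787i]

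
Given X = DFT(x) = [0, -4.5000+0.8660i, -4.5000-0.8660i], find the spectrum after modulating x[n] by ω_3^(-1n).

Modulation property: DFT(ω_3^(-1n)·x[n]) = X[(k-1) mod 3], so circularly shift X by 1 positions.

X[k-1] = [-4.5000-0.8660i, 0, -4.5000+0.8660i]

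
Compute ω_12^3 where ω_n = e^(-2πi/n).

ω_12^3 = e^(-2πi·3/12)
= cos(-2π·3/12) + i·sin(-2π·3/12)
= cos(-6π/12) + i·sin(-6π/12)

ω_12^3 = cos(-6π/12) + i·sin(-6π/12) = -1i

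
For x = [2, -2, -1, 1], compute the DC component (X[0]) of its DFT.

X[0] = Σ(n=0 to 3) x[n] · ω_4^0 = Σ x[n]
= (2) + (-2) + (-1) + (1)

X[0] = 0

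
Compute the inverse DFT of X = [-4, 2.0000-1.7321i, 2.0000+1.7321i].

x[n] = (1/3) Σ(k=0 to 2) X[k] · e^(2πikn/3)

Computing each x[n]:
x[0] = 0
x[1] = -1
x[2] = -3

x = [0, -1, -3]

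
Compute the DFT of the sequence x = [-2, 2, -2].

X[k] = Σ(n=0 to 2) x[n] · ω_3^(nk)
where ω_3 = e^(-2πi/3)

Computing each X[k]:
X[0] = -2
X[1] = -2.0000-3.4641i
X[2] = -2.0000+3.4641i

X = [-2, -2.0000-3.4641i, -2.0000+3.4641i]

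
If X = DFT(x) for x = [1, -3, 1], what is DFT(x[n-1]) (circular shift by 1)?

Time shift by 1: X_shifted[k] = ω_3^(1k) · X[k]
Shifted x = [1, 1, -3]

DFT(x[n-1]) = [-1, 2.0000-3.4641i, 2.0000+3.4641i]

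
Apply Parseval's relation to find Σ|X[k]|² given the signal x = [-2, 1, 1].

Parseval: Σ|x[n]|² = (1/N)Σ|X[k]|², so Σ|X[k]|² = N·Σ|x[n]|² = 3·6.0000

Σ|X[k]|² = N·Σ|x[n]|² = 3·6.0000 = 18.0000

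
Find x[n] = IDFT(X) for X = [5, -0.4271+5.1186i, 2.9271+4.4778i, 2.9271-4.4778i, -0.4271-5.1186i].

x[n] = (1/5) Σ(k=0 to 4) X[k] · e^(2πikn/5)

Computing each x[n]:
x[0] = 2
x[1] = -3
x[2] = 2
x[3] = 1
x[4] = 3

x = [2, -3, 2, 1, 3]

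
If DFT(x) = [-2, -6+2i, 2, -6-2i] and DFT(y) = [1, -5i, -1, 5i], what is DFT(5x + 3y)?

By linearity: DFT(5x + 3y) = 5·DFT(x) + 3·DFT(y)
= 5·[-2, -6+2i, 2, -6-2i] + 3·[1, -5i, -1, 5i]

Computing element-wise:
Z[0] = 5·(-2) + 3·(1) = -7
Z[1] = 5·(-6+2i) + 3·(-5i) = -30-5i
Z[2] = 5·(2) + 3·(-1) = 7
Z[3] = 5·(-6-2i) + 3·(5i) = -30+5i

DFT(5x + 3y) = 5·X + 3·Y = [-7, -30-5i, 7, -30+5i]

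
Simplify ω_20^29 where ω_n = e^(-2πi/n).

Since ω_20^20 = 1, powers reduce modulo 20.
29 mod 20 = 9
So ω_20^29 = ω_20^9 = e^(-2πi·9/20)

ω_20^29 = ω_20^9 = -0.9511-0.3090i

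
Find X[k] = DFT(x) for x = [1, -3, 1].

X[k] = Σ(n=0 to 2) x[n] · ω_3^(nk)
where ω_3 = e^(-2πi/3)

Computing each X[k]:
X[0] = -1
X[1] = 2.0000+3.4641i
X[2] = 2.0000-3.4641i

X = [-1, 2.0000+3.4641i, 2.0000-3.4641i]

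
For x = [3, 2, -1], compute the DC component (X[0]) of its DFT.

X[0] = Σ(n=0 to 2) x[n] · ω_3^0 = Σ x[n]
= (3) + (2) + (-1)

X[0] = 4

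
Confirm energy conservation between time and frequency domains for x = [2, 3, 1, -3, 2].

Time domain:
Σ|x[n]|² = |2|² + |3|² + |1|² + |-3|² + |2|² = 27.0000

Frequency domain:
(1/5)Σ|X[k]|² = (1/5)(|5|² + |5.1631-3.3022i|² + |-2.6631+3.2164i|² + |-2.6631-3.2164i|² + |5.1631+3.3022i|²) = (1/5)·135.0000 = 27.0000

Both sides agree, confirming Parseval's theorem.

Σ|x[n]|² = (1/N)Σ|X[k]|² = 27.0000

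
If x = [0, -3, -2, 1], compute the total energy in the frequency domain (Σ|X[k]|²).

Parseval: Σ|x[n]|² = (1/N)Σ|X[k]|², so Σ|X[k]|² = N·Σ|x[n]|² = 4·14.0000

Σ|X[k]|² = N·Σ|x[n]|² = 4·14.0000 = 56.0000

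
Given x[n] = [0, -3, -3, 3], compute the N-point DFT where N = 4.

X[k] = Σ(n=0 to 3) x[n] · ω_4^(nk)
where ω_4 = e^(-2πi/4)

Computing each X[k]:
X[0] = -3
X[1] = 3+6i
X[2] = -3
X[3] = 3-6i

X = [-3, 3+6i, -3, 3-6i]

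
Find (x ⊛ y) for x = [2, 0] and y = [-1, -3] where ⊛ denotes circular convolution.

(x ⊛ y)[n] = Σ(m=0 to 1) x[m] · y[(n-m) mod 2]

Computing each output sample:
(x ⊛ y)[0] = -2
(x ⊛ y)[1] = -6

x ⊛ y = [-2, -6]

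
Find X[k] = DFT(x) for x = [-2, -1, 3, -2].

X[k] = Σ(n=0 to 3) x[n] · ω_4^(nk)
where ω_4 = e^(-2πi/4)

Computing each X[k]:
X[0] = -2
X[1] = -5-1i
X[2] = 4
X[3] = -5+1i

X = [-2, -5-1i, 4, -5+1i]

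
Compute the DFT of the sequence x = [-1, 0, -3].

X[k] = Σ(n=0 to 2) x[n] · ω_3^(nk)
where ω_3 = e^(-2πi/3)

Computing each X[k]:
X[0] = -4
X[1] = 0.5000-2.5981i
X[2] = 0.5000+2.5981i

X = [-4, 0.5000-2.5981i, 0.5000+2.5981i]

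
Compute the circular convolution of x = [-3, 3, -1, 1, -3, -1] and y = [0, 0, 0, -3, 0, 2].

(x ⊛ y)[n] = Σ(m=0 to 5) x[m] · y[(n-m) mod 6]

Computing each output sample:
(x ⊛ y)[0] = 3
(x ⊛ y)[1] = 7
(x ⊛ y)[2] = 5
(x ⊛ y)[3] = 3
(x ⊛ y)[4] = -11
(x ⊛ y)[5] = -3

x ⊛ y = [3, 7, 5, 3, -11, -3]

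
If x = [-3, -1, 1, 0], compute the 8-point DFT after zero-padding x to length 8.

Original 4-point DFT: [-3, -4+1i, -1, -4-1i]
Zero-padded 8-point DFT provides frequency interpolation.

DFT_8([x, 0, ...]) = [-3, -3.7071-0.2929i, -4+1i, -2.2929+1.7071i, -1, -2.2929-1.7071i, -4-1i, -3.7071+0.2929i]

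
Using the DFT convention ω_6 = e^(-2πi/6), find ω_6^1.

ω_6^1 = e^(-2πi·1/6)
= cos(-2π·1/6) + i·sin(-2π·1/6)
= cos(-2π/6) + i·sin(-2π/6)

ω_6^1 = cos(-2π/6) + i·sin(-2π/6) = 0.5000-0.8660i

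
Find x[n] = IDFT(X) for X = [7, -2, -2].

x[n] = (1/3) Σ(k=0 to 2) X[k] · e^(2πikn/3)

Computing each x[n]:
x[0] = 1
x[1] = 3
x[2] = 3

x = [1, 3, 3]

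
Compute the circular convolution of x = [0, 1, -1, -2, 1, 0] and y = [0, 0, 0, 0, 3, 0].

(x ⊛ y)[n] = Σ(m=0 to 5) x[m] · y[(n-m) mod 6]

Computing each output sample:
(x ⊛ y)[0] = -3
(x ⊛ y)[1] = -6
(x ⊛ y)[2] = 3
(x ⊛ y)[3] = 0
(x ⊛ y)[4] = 0
(x ⊛ y)[5] = 3

x ⊛ y = [-3, -6, 3, 0, 0, 3]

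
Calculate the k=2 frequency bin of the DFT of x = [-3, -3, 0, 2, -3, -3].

X[2] = Σ(n=0 to 5) x[n] · ω_6^(2n) where ω_6 = e^(-2πi/6)
= (-3)·ω_6^0 + (-3)·ω_6^2 + (0)·ω_6^4 + (2)·ω_6^6 + (-3)·ω_6^8 + (-3)·ω_6^10

X[2] = 3.5000+2.5981i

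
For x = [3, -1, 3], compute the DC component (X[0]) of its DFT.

X[0] = Σ(n=0 to 2) x[n] · ω_3^0 = Σ x[n]
= (3) + (-1) + (3)

X[0] = 5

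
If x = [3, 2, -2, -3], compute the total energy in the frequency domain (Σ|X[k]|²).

Parseval: Σ|x[n]|² = (1/N)Σ|X[k]|², so Σ|X[k]|² = N·Σ|x[n]|² = 4·26.0000

Σ|X[k]|² = N·Σ|x[n]|² = 4·26.0000 = 104.0000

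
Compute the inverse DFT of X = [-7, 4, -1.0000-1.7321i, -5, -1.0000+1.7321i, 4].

x[n] = (1/6) Σ(k=0 to 5) X[k] · e^(2πikn/6)

Computing each x[n]:
x[0] = -1
x[1] = 1
x[2] = -3
x[3] = -2
x[4] = -2
x[5] = 0

x = [-1, 1, -3, -2, -2, 0]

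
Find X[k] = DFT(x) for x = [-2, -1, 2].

X[k] = Σ(n=0 to 2) x[n] · ω_3^(nk)
where ω_3 = e^(-2πi/3)

Computing each X[k]:
X[0] = -1
X[1] = -2.5000+2.5981i
X[2] = -2.5000-2.5981i

X = [-1, -2.5000+2.5981i, -2.5000-2.5981i]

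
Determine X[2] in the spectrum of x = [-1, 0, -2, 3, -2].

X[2] = Σ(n=0 to 4) x[n] · ω_5^(2n) where ω_5 = e^(-2πi/5)
= (-1)·ω_5^0 + (0)·ω_5^2 + (-2)·ω_5^4 + (3)·ω_5^6 + (-2)·ω_5^8

X[2] = 0.9271-5.9309i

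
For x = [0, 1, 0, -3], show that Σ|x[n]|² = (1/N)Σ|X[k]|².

Time domain:
Σ|x[n]|² = |0|² + |1|² + |0|² + |-3|² = 10.0000

Frequency domain:
(1/4)Σ|X[k]|² = (1/4)(|-2|² + |-4i|² + |2|² + |4i|²) = (1/4)·40.0000 = 10.0000

Both sides agree, confirming Parseval's theorem.

Σ|x[n]|² = (1/N)Σ|X[k]|² = 10.0000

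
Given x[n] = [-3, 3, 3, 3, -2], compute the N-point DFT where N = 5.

X[k] = Σ(n=0 to 4) x[n] · ω_5^(nk)
where ω_5 = e^(-2πi/5)

Computing each X[k]:
X[0] = 4
X[1] = -7.5451-4.7553i
X[2] = -1.9549-2.9389i
X[3] = -1.9549+2.9389i
X[4] = -7.5451+4.7553i

X = [4, -7.5451-4.7553i, -1.9549-2.9389i, -1.9549+2.9389i, -7.5451+4.7553i]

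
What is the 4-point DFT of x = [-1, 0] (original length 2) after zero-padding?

Original 2-point DFT: [-1, -1]
Zero-padded 4-point DFT provides frequency interpolation.

DFT_4([x, 0, ...]) = [-1, -1, -1, -1]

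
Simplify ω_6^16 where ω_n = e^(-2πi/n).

Since ω_6^6 = 1, powers reduce modulo 6.
16 mod 6 = 4
So ω_6^16 = ω_6^4 = e^(-2πi·4/6)

ω_6^16 = ω_6^4 = -0.5000+0.8660i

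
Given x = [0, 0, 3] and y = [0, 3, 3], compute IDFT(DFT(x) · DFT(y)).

(x ⊛ y)[n] = Σ(m=0 to 2) x[m] · y[(n-m) mod 3]

Computing each output sample:
(x ⊛ y)[0] = 9
(x ⊛ y)[1] = 9
(x ⊛ y)[2] = 0

x ⊛ y = [9, 9, 0]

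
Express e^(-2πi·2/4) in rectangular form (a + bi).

ω_4^2 = e^(-2πi·2/4)
= cos(-2π·2/4) + i·sin(-2π·2/4)
= cos(-4π/4) + i·sin(-4π/4)

ω_4^2 = cos(-4π/4) + i·sin(-4π/4) = -1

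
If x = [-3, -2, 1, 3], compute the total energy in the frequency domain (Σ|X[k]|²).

Parseval: Σ|x[n]|² = (1/N)Σ|X[k]|², so Σ|X[k]|² = N·Σ|x[n]|² = 4·23.0000

Σ|X[k]|² = N·Σ|x[n]|² = 4·23.0000 = 92.0000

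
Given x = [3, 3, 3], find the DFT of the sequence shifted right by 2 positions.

Time shift by 2: X_shifted[k] = ω_3^(2k) · X[k]
Shifted x = [3, 3, 3]

DFT(x[n-2]) = [9, 0, 0]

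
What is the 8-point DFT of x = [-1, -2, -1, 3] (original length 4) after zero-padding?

Original 4-point DFT: [-1, 5i, -3, -5i]
Zero-padded 8-point DFT provides frequency interpolation.

DFT_8([x, 0, ...]) = [-1, -4.5355+0.2929i, 5i, 2.5355-1.7071i, -3, 2.5355+1.7071i, -5i, -4.5355-0.2929i]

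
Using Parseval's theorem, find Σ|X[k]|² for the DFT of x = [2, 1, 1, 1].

Parseval: Σ|x[n]|² = (1/N)Σ|X[k]|², so Σ|X[k]|² = N·Σ|x[n]|² = 4·7.0000

Σ|X[k]|² = N·Σ|x[n]|² = 4·7.0000 = 28.0000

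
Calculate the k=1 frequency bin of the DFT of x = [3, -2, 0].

X[1] = Σ(n=0 to 2) x[n] · ω_3^(1n) where ω_3 = e^(-2πi/3)
= (3)·ω_3^0 + (-2)·ω_3^1 + (0)·ω_3^2

X[1] = 4.0000+1.7321i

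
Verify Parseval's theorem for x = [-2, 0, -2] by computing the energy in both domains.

Time domain:
Σ|x[n]|² = |-2|² + |0|² + |-2|² = 8.0000

Frequency domain:
(1/3)Σ|X[k]|² = (1/3)(|-4|² + |-1.0000-1.7321i|² + |-1.0000+1.7321i|²) = (1/3)·24.0000 = 8.0000

Both sides agree, confirming Parseval's theorem.

Σ|x[n]|² = (1/N)Σ|X[k]|² = 8.0000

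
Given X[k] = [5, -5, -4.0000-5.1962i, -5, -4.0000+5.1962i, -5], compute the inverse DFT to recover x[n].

x[n] = (1/6) Σ(k=0 to 5) X[k] · e^(2πikn/6)

Computing each x[n]:
x[0] = -3
x[1] = 3
x[2] = 0
x[3] = 2
x[4] = 3
x[5] = 0

x = [-3, 3, 0, 2, 3, 0]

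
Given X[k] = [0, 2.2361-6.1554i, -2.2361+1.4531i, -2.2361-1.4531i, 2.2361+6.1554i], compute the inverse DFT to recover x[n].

x[n] = (1/5) Σ(k=0 to 4) X[k] · e^(2πikn/5)

Computing each x[n]:
x[0] = 0
x[1] = 3
x[2] = 1
x[3] = -3
x[4] = -1

x = [0, 3, 1, -3, -1]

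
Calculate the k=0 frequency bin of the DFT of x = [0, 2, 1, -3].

X[0] = Σ(n=0 to 3) x[n] · ω_4^0 = Σ x[n]
= (0) + (2) + (1) + (-3)

X[0] = 0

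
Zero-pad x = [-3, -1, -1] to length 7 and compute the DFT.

Original 3-point DFT: [-5, -2, -2]
Zero-padded 7-point DFT provides frequency interpolation.

DFT_7([x, 0, ...]) = [-5, -3.4010+1.7568i, -1.8765+0.5410i, -2.7225-0.3479i, -2.7225+0.3479i, -1.8765-0.5410i, -3.4010-1.7568i]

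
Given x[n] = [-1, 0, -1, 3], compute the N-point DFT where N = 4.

X[k] = Σ(n=0 to 3) x[n] · ω_4^(nk)
where ω_4 = e^(-2πi/4)

Computing each X[k]:
X[0] = 1
X[1] = 3i
X[2] = -5
X[3] = -3i

X = [1, 3i, -5, -3i]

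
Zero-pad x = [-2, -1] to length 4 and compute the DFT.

Original 2-point DFT: [-3, -1]
Zero-padded 4-point DFT provides frequency interpolation.

DFT_4([x, 0, ...]) = [-3, -2+1i, -1, -2-1i]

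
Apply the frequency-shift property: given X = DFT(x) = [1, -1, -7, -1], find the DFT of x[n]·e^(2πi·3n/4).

Modulation property: DFT(ω_4^(-3n)·x[n]) = X[(k-3) mod 4], so circularly shift X by 3 positions.

X[k-3] = [-1, -7, -1, 1]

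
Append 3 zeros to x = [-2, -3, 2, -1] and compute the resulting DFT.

Original 4-point DFT: [-4, -4+2i, 4, -4-2i]
Zero-padded 7-point DFT provides frequency interpolation.

DFT_7([x, 0, ...]) = [-4, -3.4145+0.8295i, -3.7579+3.0107i, 2.1724+3.8402i, 2.1724-3.8402i, -3.7579-3.0107i, -3.4145-0.8295i]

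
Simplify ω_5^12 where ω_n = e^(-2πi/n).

Since ω_5^5 = 1, powers reduce modulo 5.
12 mod 5 = 2
So ω_5^12 = ω_5^2 = e^(-2πi·2/5)

ω_5^12 = ω_5^2 = -0.8090-0.5878i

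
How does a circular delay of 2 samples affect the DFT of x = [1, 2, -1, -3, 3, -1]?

Time shift by 2: X_shifted[k] = ω_6^(2k) · X[k]
Shifted x = [3, -1, 1, 2, -1, -3]

DFT(x[n-2]) = [1, -1.0000-3.4641i, 7, 5, 7, -1.0000+3.4641i]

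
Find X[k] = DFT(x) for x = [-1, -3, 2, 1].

X[k] = Σ(n=0 to 3) x[n] · ω_4^(nk)
where ω_4 = e^(-2πi/4)

Computing each X[k]:
X[0] = -1
X[1] = -3+4i
X[2] = 3
X[3] = -3-4i

X = [-1, -3+4i, 3, -3-4i]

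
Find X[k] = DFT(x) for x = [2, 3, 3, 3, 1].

X[k] = Σ(n=0 to 4) x[n] · ω_5^(nk)
where ω_5 = e^(-2πi/5)

Computing each X[k]:
X[0] = 12
X[1] = -1.6180-1.9021i
X[2] = 0.6180-1.1756i
X[3] = 0.6180+1.1756i
X[4] = -1.6180+1.9021i

X = [12, -1.6180-1.9021i, 0.6180-1.1756i, 0.6180+1.1756i, -1.6180+1.9021i]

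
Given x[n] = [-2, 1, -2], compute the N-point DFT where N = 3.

X[k] = Σ(n=0 to 2) x[n] · ω_3^(nk)
where ω_3 = e^(-2πi/3)

Computing each X[k]:
X[0] = -3
X[1] = -1.5000-2.5981i
X[2] = -1.5000+2.5981i

X = [-3, -1.5000-2.5981i, -1.5000+2.5981i]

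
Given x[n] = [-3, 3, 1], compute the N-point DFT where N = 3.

X[k] = Σ(n=0 to 2) x[n] · ω_3^(nk)
where ω_3 = e^(-2πi/3)

Computing each X[k]:
X[0] = 1
X[1] = -5.0000-1.7321i
X[2] = -5.0000+1.7321i

X = [1, -5.0000-1.7321i, -5.0000+1.7321i]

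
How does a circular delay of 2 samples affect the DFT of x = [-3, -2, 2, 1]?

Time shift by 2: X_shifted[k] = ω_4^(2k) · X[k]
Shifted x = [2, 1, -3, -2]

DFT(x[n-2]) = [-2, 5-3i, 0, 5+3i]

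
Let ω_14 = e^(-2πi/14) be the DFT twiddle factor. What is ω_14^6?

ω_14^6 = e^(-2πi·6/14)
= cos(-2π·6/14) + i·sin(-2π·6/14)
= cos(-12π/14) + i·sin(-12π/14)

ω_14^6 = cos(-12π/14) + i·sin(-12π/14) = -0.9010-0.4339i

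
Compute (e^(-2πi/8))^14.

Since ω_8^8 = 1, powers reduce modulo 8.
14 mod 8 = 6
So ω_8^14 = ω_8^6 = e^(-2πi·6/8)

ω_8^14 = ω_8^6 = 1i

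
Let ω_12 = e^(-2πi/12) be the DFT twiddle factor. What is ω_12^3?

ω_12^3 = e^(-2πi·3/12)
= cos(-2π·3/12) + i·sin(-2π·3/12)
= cos(-6π/12) + i·sin(-6π/12)

ω_12^3 = cos(-6π/12) + i·sin(-6π/12) = -1i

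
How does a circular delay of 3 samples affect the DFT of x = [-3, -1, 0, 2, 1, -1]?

Time shift by 3: X_shifted[k] = ω_6^(3k) · X[k]
Shifted x = [2, 1, -1, -3, -1, 0]

DFT(x[n-3]) = [-2, 6.5000-0.8660i, -0.5000-0.8660i, 2, -0.5000+0.8660i, 6.5000+0.8660i]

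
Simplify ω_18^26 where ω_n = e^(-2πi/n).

Since ω_18^18 = 1, powers reduce modulo 18.
26 mod 18 = 8
So ω_18^26 = ω_18^8 = e^(-2πi·8/18)

ω_18^26 = ω_18^8 = -0.9397-0.3420i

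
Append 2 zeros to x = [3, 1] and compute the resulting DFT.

Original 2-point DFT: [4, 2]
Zero-padded 4-point DFT provides frequency interpolation.

DFT_4([x, 0, ...]) = [4, 3-1i, 2, 3+1i]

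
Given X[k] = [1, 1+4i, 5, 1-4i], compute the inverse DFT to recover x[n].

x[n] = (1/4) Σ(k=0 to 3) X[k] · e^(2πikn/4)

Computing each x[n]:
x[0] = 2
x[1] = -3
x[2] = 1
x[3] = 1

x = [2, -3, 1, 1]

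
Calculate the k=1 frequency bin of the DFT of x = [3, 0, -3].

X[1] = Σ(n=0 to 2) x[n] · ω_3^(1n) where ω_3 = e^(-2πi/3)
= (3)·ω_3^0 + (0)·ω_3^1 + (-3)·ω_3^2

X[1] = 4.5000-2.5981i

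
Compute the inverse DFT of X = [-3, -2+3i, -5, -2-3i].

x[n] = (1/4) Σ(k=0 to 3) X[k] · e^(2πikn/4)

Computing each x[n]:
x[0] = -3
x[1] = -1
x[2] = -1
x[3] = 2

x = [-3, -1, -1, 2]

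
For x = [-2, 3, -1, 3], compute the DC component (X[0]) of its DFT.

X[0] = Σ(n=0 to 3) x[n] · ω_4^0 = Σ x[n]
= (-2) + (3) + (-1) + (3)

X[0] = 3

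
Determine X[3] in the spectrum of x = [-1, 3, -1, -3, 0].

X[3] = Σ(n=0 to 4) x[n] · ω_5^(3n) where ω_5 = e^(-2πi/5)
= (-1)·ω_5^0 + (3)·ω_5^3 + (-1)·ω_5^6 + (-3)·ω_5^9 + (0)·ω_5^12

X[3] = -4.6631-0.1388i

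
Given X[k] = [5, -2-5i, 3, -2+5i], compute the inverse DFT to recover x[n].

x[n] = (1/4) Σ(k=0 to 3) X[k] · e^(2πikn/4)

Computing each x[n]:
x[0] = 1
x[1] = 3
x[2] = 3
x[3] = -2

x = [1, 3, 3, -2]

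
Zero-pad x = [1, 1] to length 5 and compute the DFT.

Original 2-point DFT: [2, 0]
Zero-padded 5-point DFT provides frequency interpolation.

DFT_5([x, 0, ...]) = [2, 1.3090-0.9511i, 0.1910-0.5878i, 0.1910+0.5878i, 1.3090+0.9511i]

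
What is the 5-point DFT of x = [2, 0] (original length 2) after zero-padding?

Original 2-point DFT: [2, 2]
Zero-padded 5-point DFT provides frequency interpolation.

DFT_5([x, 0, ...]) = [2, 2, 2, 2, 2]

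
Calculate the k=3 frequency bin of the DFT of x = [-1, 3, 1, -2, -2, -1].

X[3] = Σ(n=0 to 5) x[n] · ω_6^(3n) where ω_6 = e^(-2πi/6)
= (-1)·ω_6^0 + (3)·ω_6^3 + (1)·ω_6^6 + (-2)·ω_6^9 + (-2)·ω_6^12 + (-1)·ω_6^15

X[3] = -2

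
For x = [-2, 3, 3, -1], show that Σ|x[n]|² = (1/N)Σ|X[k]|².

Time domain:
Σ|x[n]|² = |-2|² + |3|² + |3|² + |-1|² = 23.0000

Frequency domain:
(1/4)Σ|X[k]|² = (1/4)(|3|² + |-5-4i|² + |-1|² + |-5+4i|²) = (1/4)·92.0000 = 23.0000

Both sides agree, confirming Parseval's theorem.

Σ|x[n]|² = (1/N)Σ|X[k]|² = 23.0000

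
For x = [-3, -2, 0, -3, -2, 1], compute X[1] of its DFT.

X[1] = Σ(n=0 to 5) x[n] · ω_6^(1n) where ω_6 = e^(-2πi/6)
= (-3)·ω_6^0 + (-2)·ω_6^1 + (0)·ω_6^2 + (-3)·ω_6^3 + (-2)·ω_6^4 + (1)·ω_6^5

X[1] = 0.5000+0.8660i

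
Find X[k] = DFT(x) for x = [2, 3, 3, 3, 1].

X[k] = Σ(n=0 to 4) x[n] · ω_5^(nk)
where ω_5 = e^(-2πi/5)

Computing each X[k]:
X[0] = 12
X[1] = -1.6180-1.9021i
X[2] = 0.6180-1.1756i
X[3] = 0.6180+1.1756i
X[4] = -1.6180+1.9021i

X = [12, -1.6180-1.9021i, 0.6180-1.1756i, 0.6180+1.1756i, -1.6180+1.9021i]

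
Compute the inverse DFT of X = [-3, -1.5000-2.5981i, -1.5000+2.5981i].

x[n] = (1/3) Σ(k=0 to 2) X[k] · e^(2πikn/3)

Computing each x[n]:
x[0] = -2
x[1] = 1
x[2] = -2

x = [-2, 1, -2]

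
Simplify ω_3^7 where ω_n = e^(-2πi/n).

Since ω_3^3 = 1, powers reduce modulo 3.
7 mod 3 = 1
So ω_3^7 = ω_3^1 = e^(-2πi·1/3)

ω_3^7 = ω_3^1 = -0.5000-0.8660i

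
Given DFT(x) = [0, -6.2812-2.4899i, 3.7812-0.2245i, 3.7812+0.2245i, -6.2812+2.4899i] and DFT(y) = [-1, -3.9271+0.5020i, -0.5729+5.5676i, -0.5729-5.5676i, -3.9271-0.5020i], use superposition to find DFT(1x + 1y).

By linearity: DFT(1x + 1y) = 1·DFT(x) + 1·DFT(y)
= 1·[0, -6.2812-2.4899i, 3.7812-0.2245i, 3.7812+0.2245i, -6.2812+2.4899i] + 1·[-1, -3.9271+0.5020i, -0.5729+5.5676i, -0.5729-5.5676i, -3.9271-0.5020i]

Computing element-wise:
Z[0] = 1·(0) + 1·(-1) = -1
Z[1] = 1·(-6.2812-2.4899i) + 1·(-3.9271+0.5020i) = -10.2083-1.9879i
Z[2] = 1·(3.7812-0.2245i) + 1·(-0.5729+5.5676i) = 3.2083+5.3431i
Z[3] = 1·(3.7812+0.2245i) + 1·(-0.5729-5.5676i) = 3.2083-5.3431i
Z[4] = 1·(-6.2812+2.4899i) + 1·(-3.9271-0.5020i) = -10.2083+1.9879i

DFT(1x + 1y) = 1·X + 1·Y = [-1, -10.2083-1.9879i, 3.2083+5.3431i, 3.2083-5.3431i, -10.2083+1.9879i]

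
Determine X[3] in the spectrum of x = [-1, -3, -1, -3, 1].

X[3] = Σ(n=0 to 4) x[n] · ω_5^(3n) where ω_5 = e^(-2πi/5)
= (-1)·ω_5^0 + (-3)·ω_5^3 + (-1)·ω_5^6 + (-3)·ω_5^9 + (1)·ω_5^12

X[3] = -0.6180-4.2533i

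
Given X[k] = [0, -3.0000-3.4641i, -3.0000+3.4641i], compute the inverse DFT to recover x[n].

x[n] = (1/3) Σ(k=0 to 2) X[k] · e^(2πikn/3)

Computing each x[n]:
x[0] = -2
x[1] = 3
x[2] = -1

x = [-2, 3, -1]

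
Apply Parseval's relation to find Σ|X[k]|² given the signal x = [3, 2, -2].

Parseval: Σ|x[n]|² = (1/N)Σ|X[k]|², so Σ|X[k]|² = N·Σ|x[n]|² = 3·17.0000

Σ|X[k]|² = N·Σ|x[n]|² = 3·17.0000 = 51.0000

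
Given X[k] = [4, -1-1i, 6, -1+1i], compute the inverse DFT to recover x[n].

x[n] = (1/4) Σ(k=0 to 3) X[k] · e^(2πikn/4)

Computing each x[n]:
x[0] = 2
x[1] = 0
x[2] = 3
x[3] = -1

x = [2, 0, 3, -1]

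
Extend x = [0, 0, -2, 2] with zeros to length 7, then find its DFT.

Original 4-point DFT: [0, 2+2i, -4, 2-2i]
Zero-padded 7-point DFT provides frequency interpolation.

DFT_7([x, 0, ...]) = [0, -1.3569+1.0821i, 3.0489+0.6959i, -1.6920-3.5135i, -1.6920+3.5135i, 3.0489-0.6959i, -1.3569-1.0821i]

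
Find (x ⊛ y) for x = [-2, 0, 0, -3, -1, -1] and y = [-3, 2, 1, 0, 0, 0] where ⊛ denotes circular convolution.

(x ⊛ y)[n] = Σ(m=0 to 5) x[m] · y[(n-m) mod 6]

Computing each output sample:
(x ⊛ y)[0] = 3
(x ⊛ y)[1] = -5
(x ⊛ y)[2] = -2
(x ⊛ y)[3] = 9
(x ⊛ y)[4] = -3
(x ⊛ y)[5] = -2

x ⊛ y = [3, -5, -2, 9, -3, -2]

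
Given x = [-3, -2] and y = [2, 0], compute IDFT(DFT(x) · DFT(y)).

(x ⊛ y)[n] = Σ(m=0 to 1) x[m] · y[(n-m) mod 2]

Computing each output sample:
(x ⊛ y)[0] = -6
(x ⊛ y)[1] = -4

x ⊛ y = [-6, -4]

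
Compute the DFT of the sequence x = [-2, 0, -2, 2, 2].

X[k] = Σ(n=0 to 4) x[n] · ω_5^(nk)
where ω_5 = e^(-2πi/5)

Computing each X[k]:
X[0] = 0
X[1] = -1.3820+4.2533i
X[2] = -3.6180-2.6287i
X[3] = -3.6180+2.6287i
X[4] = -1.3820-4.2533i

X = [0, -1.3820+4.2533i, -3.6180-2.6287i, -3.6180+2.6287i, -1.3820-4.2533i]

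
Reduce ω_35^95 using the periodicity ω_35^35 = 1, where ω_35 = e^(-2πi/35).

Since ω_35^35 = 1, powers reduce modulo 35.
95 mod 35 = 25
So ω_35^95 = ω_35^25 = e^(-2πi·25/35)

ω_35^95 = ω_35^25 = -0.2225+0.9749i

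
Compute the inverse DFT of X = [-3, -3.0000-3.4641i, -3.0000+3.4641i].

x[n] = (1/3) Σ(k=0 to 2) X[k] · e^(2πikn/3)

Computing each x[n]:
x[0] = -3
x[1] = 2
x[2] = -2

x = [-3, 2, -2]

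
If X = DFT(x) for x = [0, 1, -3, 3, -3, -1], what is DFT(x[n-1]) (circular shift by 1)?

Time shift by 1: X_shifted[k] = ω_6^(1k) · X[k]
Shifted x = [-1, 0, 1, -3, 3, -3]

DFT(x[n-1]) = [-3, -1.5000-0.8660i, -4.5000-4.3301i, 9, -4.5000+4.3301i, -1.5000+0.8660i]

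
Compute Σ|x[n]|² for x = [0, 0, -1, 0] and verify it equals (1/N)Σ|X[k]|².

Time domain:
Σ|x[n]|² = |0|² + |0|² + |-1|² + |0|² = 1.0000

Frequency domain:
(1/4)Σ|X[k]|² = (1/4)(|-1|² + |1|² + |-1|² + |1|²) = (1/4)·4.0000 = 1.0000

Both sides agree, confirming Parseval's theorem.

Σ|x[n]|² = (1/N)Σ|X[k]|² = 1.0000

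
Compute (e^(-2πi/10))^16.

Since ω_10^10 = 1, powers reduce modulo 10.
16 mod 10 = 6
So ω_10^16 = ω_10^6 = e^(-2πi·6/10)

ω_10^16 = ω_10^6 = -0.8090+0.5878i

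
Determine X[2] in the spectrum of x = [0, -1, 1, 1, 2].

X[2] = Σ(n=0 to 4) x[n] · ω_5^(2n) where ω_5 = e^(-2πi/5)
= (0)·ω_5^0 + (-1)·ω_5^2 + (1)·ω_5^4 + (1)·ω_5^6 + (2)·ω_5^8

X[2] = -0.1910+1.7634i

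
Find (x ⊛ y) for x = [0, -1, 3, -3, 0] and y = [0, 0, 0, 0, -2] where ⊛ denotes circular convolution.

(x ⊛ y)[n] = Σ(m=0 to 4) x[m] · y[(n-m) mod 5]

Computing each output sample:
(x ⊛ y)[0] = 2
(x ⊛ y)[1] = -6
(x ⊛ y)[2] = 6
(x ⊛ y)[3] = 0
(x ⊛ y)[4] = 0

x ⊛ y = [2, -6, 6, 0, 0]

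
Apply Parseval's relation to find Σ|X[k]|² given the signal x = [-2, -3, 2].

Parseval: Σ|x[n]|² = (1/N)Σ|X[k]|², so Σ|X[k]|² = N·Σ|x[n]|² = 3·17.0000

Σ|X[k]|² = N·Σ|x[n]|² = 3·17.0000 = 51.0000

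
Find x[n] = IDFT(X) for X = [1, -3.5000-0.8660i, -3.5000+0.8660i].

x[n] = (1/3) Σ(k=0 to 2) X[k] · e^(2πikn/3)

Computing each x[n]:
x[0] = -2
x[1] = 2
x[2] = 1

x = [-2, 2, 1]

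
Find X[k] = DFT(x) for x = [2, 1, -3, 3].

X[k] = Σ(n=0 to 3) x[n] · ω_4^(nk)
where ω_4 = e^(-2πi/4)

Computing each X[k]:
X[0] = 3
X[1] = 5+2i
X[2] = -5
X[3] = 5-2i

X = [3, 5+2i, -5, 5-2i]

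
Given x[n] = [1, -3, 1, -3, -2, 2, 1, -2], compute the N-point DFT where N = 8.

X[k] = Σ(n=0 to 7) x[n] · ω_8^(nk)
where ω_8 = e^(-2πi/8)

Computing each X[k]:
X[0] = -5
X[1] = 0.1716+4.2426i
X[2] = -3-4i
X[3] = 5.8284+4.2426i
X[4] = 7
X[5] = 5.8284-4.2426i
X[6] = -3+4i
X[7] = 0.1716-4.2426i

X = [-5, 0.1716+4.2426i, -3-4i, 5.8284+4.2426i, 7, 5.8284-4.2426i, -3+4i, 0.1716-4.2426i]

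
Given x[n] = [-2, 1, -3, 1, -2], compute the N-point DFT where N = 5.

X[k] = Σ(n=0 to 4) x[n] · ω_5^(nk)
where ω_5 = e^(-2πi/5)

Computing each X[k]:
X[0] = -5
X[1] = -0.6910-0.5020i
X[2] = -1.8090-5.5676i
X[3] = -1.8090+5.5676i
X[4] = -0.6910+0.5020i

X = [-5, -0.6910-0.5020i, -1.8090-5.5676i, -1.8090+5.5676i, -0.6910+0.5020i]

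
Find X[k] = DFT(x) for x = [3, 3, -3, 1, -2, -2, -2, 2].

X[k] = Σ(n=0 to 7) x[n] · ω_8^(nk)
where ω_8 = e^(-2πi/8)

Computing each X[k]:
X[0] = 0
X[1] = 9.2426-1.8284i
X[2] = 6+2i
X[3] = 0.7574-3.8284i
X[4] = -8
X[5] = 0.7574+3.8284i
X[6] = 6-2i
X[7] = 9.2426+1.8284i

X = [0, 9.2426-1.8284i, 6+2i, 0.7574-3.8284i, -8, 0.7574+3.8284i, 6-2i, 9.2426+1.8284i]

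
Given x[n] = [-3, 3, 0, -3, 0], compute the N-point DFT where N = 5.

X[k] = Σ(n=0 to 4) x[n] · ω_5^(nk)
where ω_5 = e^(-2πi/5)

Computing each X[k]:
X[0] = -3
X[1] = 0.3541-4.6165i
X[2] = -6.3541+1.0898i
X[3] = -6.3541-1.0898i
X[4] = 0.3541+4.6165i

X = [-3, 0.3541-4.6165i, -6.3541+1.0898i, -6.3541-1.0898i, 0.3541+4.6165i]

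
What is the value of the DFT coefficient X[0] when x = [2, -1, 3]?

X[0] = Σ(n=0 to 2) x[n] · ω_3^0 = Σ x[n]
= (2) + (-1) + (3)

X[0] = 4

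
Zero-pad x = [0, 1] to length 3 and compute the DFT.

Original 2-point DFT: [1, -1]
Zero-padded 3-point DFT provides frequency interpolation.

DFT_3([x, 0, ...]) = [1, -0.5000-0.8660i, -0.5000+0.8660i]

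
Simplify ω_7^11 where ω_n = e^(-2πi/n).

Since ω_7^7 = 1, powers reduce modulo 7.
11 mod 7 = 4
So ω_7^11 = ω_7^4 = e^(-2πi·4/7)

ω_7^11 = ω_7^4 = -0.9010+0.4339i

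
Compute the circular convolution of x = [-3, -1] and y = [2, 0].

(x ⊛ y)[n] = Σ(m=0 to 1) x[m] · y[(n-m) mod 2]

Computing each output sample:
(x ⊛ y)[0] = -6
(x ⊛ y)[1] = -2

x ⊛ y = [-6, -2]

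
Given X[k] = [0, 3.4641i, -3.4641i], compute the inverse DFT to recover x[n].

x[n] = (1/3) Σ(k=0 to 2) X[k] · e^(2πikn/3)

Computing each x[n]:
x[0] = 0
x[1] = -2
x[2] = 2

x = [0, -2, 2]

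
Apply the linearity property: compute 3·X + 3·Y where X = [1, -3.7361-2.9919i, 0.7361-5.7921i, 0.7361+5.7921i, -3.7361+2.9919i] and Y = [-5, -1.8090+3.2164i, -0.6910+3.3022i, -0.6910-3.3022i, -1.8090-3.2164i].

By linearity: DFT(3x + 3y) = 3·DFT(x) + 3·DFT(y)
= 3·[1, -3.7361-2.9919i, 0.7361-5.7921i, 0.7361+5.7921i, -3.7361+2.9919i] + 3·[-5, -1.8090+3.2164i, -0.6910+3.3022i, -0.6910-3.3022i, -1.8090-3.2164i]

Computing element-wise:
Z[0] = 3·(1) + 3·(-5) = -12
Z[1] = 3·(-3.7361-2.9919i) + 3·(-1.8090+3.2164i) = -16.6353+0.6735i
Z[2] = 3·(0.7361-5.7921i) + 3·(-0.6910+3.3022i) = 0.1353-7.4697i
Z[3] = 3·(0.7361+5.7921i) + 3·(-0.6910-3.3022i) = 0.1353+7.4697i
Z[4] = 3·(-3.7361+2.9919i) + 3·(-1.8090-3.2164i) = -16.6353-0.6735i

DFT(3x + 3y) = 3·X + 3·Y = [-12, -16.6353+0.6735i, 0.1353-7.4697i, 0.1353+7.4697i, -16.6353-0.6735i]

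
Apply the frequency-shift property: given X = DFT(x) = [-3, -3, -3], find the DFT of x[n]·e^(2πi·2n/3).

Modulation property: DFT(ω_3^(-2n)·x[n]) = X[(k-2) mod 3], so circularly shift X by 2 positions.

X[k-2] = [-3, -3, -3]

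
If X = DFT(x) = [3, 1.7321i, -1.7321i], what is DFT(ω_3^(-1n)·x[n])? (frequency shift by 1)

Modulation property: DFT(ω_3^(-1n)·x[n]) = X[(k-1) mod 3], so circularly shift X by 1 positions.

X[k-1] = [-1.7321i, 3, 1.7321i]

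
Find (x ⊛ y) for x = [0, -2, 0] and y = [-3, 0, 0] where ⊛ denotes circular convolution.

(x ⊛ y)[n] = Σ(m=0 to 2) x[m] · y[(n-m) mod 3]

Computing each output sample:
(x ⊛ y)[0] = 0
(x ⊛ y)[1] = 6
(x ⊛ y)[2] = 0

x ⊛ y = [0, 6, 0]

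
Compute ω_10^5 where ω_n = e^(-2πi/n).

ω_10^5 = e^(-2πi·5/10)
= cos(-2π·5/10) + i·sin(-2π·5/10)
= cos(-10π/10) + i·sin(-10π/10)

ω_10^5 = cos(-10π/10) + i·sin(-10π/10) = -1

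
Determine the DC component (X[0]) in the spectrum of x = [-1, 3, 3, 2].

X[0] = Σ(n=0 to 3) x[n] · ω_4^0 = Σ x[n]
= (-1) + (3) + (3) + (2)

X[0] = 7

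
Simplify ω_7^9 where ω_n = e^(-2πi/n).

Since ω_7^7 = 1, powers reduce modulo 7.
9 mod 7 = 2
So ω_7^9 = ω_7^2 = e^(-2πi·2/7)

ω_7^9 = ω_7^2 = -0.2225-0.9749i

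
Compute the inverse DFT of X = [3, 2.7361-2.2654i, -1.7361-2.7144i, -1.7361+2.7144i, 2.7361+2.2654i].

x[n] = (1/5) Σ(k=0 to 4) X[k] · e^(2πikn/5)

Computing each x[n]:
x[0] = 1
x[1] = 3
x[2] = -1
x[3] = 0
x[4] = 0

x = [1, 3, -1, 0, 0]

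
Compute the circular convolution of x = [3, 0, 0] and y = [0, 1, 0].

(x ⊛ y)[n] = Σ(m=0 to 2) x[m] · y[(n-m) mod 3]

Computing each output sample:
(x ⊛ y)[0] = 0
(x ⊛ y)[1] = 3
(x ⊛ y)[2] = 0

x ⊛ y = [0, 3, 0]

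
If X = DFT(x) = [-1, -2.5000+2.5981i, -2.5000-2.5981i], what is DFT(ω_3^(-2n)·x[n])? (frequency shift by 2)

Modulation property: DFT(ω_3^(-2n)·x[n]) = X[(k-2) mod 3], so circularly shift X by 2 positions.

X[k-2] = [-2.5000+2.5981i, -2.5000-2.5981i, -1]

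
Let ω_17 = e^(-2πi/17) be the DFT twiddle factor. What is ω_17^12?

ω_17^12 = e^(-2πi·12/17)
= cos(-2π·12/17) + i·sin(-2π·12/17)
= cos(-24π/17) + i·sin(-24π/17)

ω_17^12 = cos(-24π/17) + i·sin(-24π/17) = -0.2737+0.9618i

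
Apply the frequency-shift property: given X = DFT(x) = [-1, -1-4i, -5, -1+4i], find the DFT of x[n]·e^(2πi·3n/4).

Modulation property: DFT(ω_4^(-3n)·x[n]) = X[(k-3) mod 4], so circularly shift X by 3 positions.

X[k-3] = [-1-4i, -5, -1+4i, -1]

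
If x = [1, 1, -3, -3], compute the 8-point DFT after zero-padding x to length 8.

Original 4-point DFT: [-4, 4-4i, 0, 4+4i]
Zero-padded 8-point DFT provides frequency interpolation.

DFT_8([x, 0, ...]) = [-4, 3.8284+4.4142i, 4-4i, -1.8284-1.5858i, 0, -1.8284+1.5858i, 4+4i, 3.8284-4.4142i]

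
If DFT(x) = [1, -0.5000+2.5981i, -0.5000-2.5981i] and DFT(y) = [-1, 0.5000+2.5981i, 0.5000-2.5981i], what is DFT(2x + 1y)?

By linearity: DFT(2x + 1y) = 2·DFT(x) + 1·DFT(y)
= 2·[1, -0.5000+2.5981i, -0.5000-2.5981i] + 1·[-1, 0.5000+2.5981i, 0.5000-2.5981i]

Computing element-wise:
Z[0] = 2·(1) + 1·(-1) = 1
Z[1] = 2·(-0.5000+2.5981i) + 1·(0.5000+2.5981i) = -0.5000+7.7943i
Z[2] = 2·(-0.5000-2.5981i) + 1·(0.5000-2.5981i) = -0.5000-7.7943i

DFT(2x + 1y) = 2·X + 1·Y = [1, -0.5000+7.7943i, -0.5000-7.7943i]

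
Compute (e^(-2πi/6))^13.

Since ω_6^6 = 1, powers reduce modulo 6.
13 mod 6 = 1
So ω_6^13 = ω_6^1 = e^(-2πi·1/6)

ω_6^13 = ω_6^1 = 0.5000-0.8660i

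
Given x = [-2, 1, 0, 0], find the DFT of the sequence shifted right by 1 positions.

Time shift by 1: X_shifted[k] = ω_4^(1k) · X[k]
Shifted x = [0, -2, 1, 0]

DFT(x[n-1]) = [-1, -1+2i, 3, -1-2i]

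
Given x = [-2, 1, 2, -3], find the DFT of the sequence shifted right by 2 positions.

Time shift by 2: X_shifted[k] = ω_4^(2k) · X[k]
Shifted x = [2, -3, -2, 1]

DFT(x[n-2]) = [-2, 4+4i, 2, 4-4i]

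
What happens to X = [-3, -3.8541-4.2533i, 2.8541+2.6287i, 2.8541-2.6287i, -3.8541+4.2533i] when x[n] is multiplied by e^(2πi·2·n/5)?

Modulation property: DFT(ω_5^(-2n)·x[n]) = X[(k-2) mod 5], so circularly shift X by 2 positions.

X[k-2] = [2.8541-2.6287i, -3.8541+4.2533i, -3, -3.8541-4.2533i, 2.8541+2.6287i]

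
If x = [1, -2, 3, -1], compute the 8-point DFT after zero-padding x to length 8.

Original 4-point DFT: [1, -2+1i, 7, -2-1i]
Zero-padded 8-point DFT provides frequency interpolation.

DFT_8([x, 0, ...]) = [1, 0.2929-0.8787i, -2+1i, 1.7071+5.1213i, 7, 1.7071-5.1213i, -2-1i, 0.2929+0.8787i]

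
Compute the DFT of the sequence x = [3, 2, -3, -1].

X[k] = Σ(n=0 to 3) x[n] · ω_4^(nk)
where ω_4 = e^(-2πi/4)

Computing each X[k]:
X[0] = 1
X[1] = 6-3i
X[2] = -1
X[3] = 6+3i

X = [1, 6-3i, -1, 6+3i]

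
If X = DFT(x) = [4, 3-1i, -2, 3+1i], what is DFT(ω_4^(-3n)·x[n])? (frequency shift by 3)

Modulation property: DFT(ω_4^(-3n)·x[n]) = X[(k-3) mod 4], so circularly shift X by 3 positions.

X[k-3] = [3-1i, -2, 3+1i, 4]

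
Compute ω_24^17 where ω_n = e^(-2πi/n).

ω_24^17 = e^(-2πi·17/24)
= cos(-2π·17/24) + i·sin(-2π·17/24)
= cos(-34π/24) + i·sin(-34π/24)

ω_24^17 = cos(-34π/24) + i·sin(-34π/24) = -0.2588+0.9659i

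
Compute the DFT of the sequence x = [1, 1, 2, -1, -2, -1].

X[k] = Σ(n=0 to 5) x[n] · ω_6^(nk)
where ω_6 = e^(-2πi/6)

Computing each X[k]:
X[0] = 0
X[1] = 2.0000-5.1962i
X[2] = 1.7321i
X[3] = 2
X[4] = -1.7321i
X[5] = 2.0000+5.1962i

X = [0, 2.0000-5.1962i, 1.7321i, 2, -1.7321i, 2.0000+5.1962i]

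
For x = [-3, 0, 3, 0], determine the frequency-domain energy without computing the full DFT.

Parseval: Σ|x[n]|² = (1/N)Σ|X[k]|², so Σ|X[k]|² = N·Σ|x[n]|² = 4·18.0000

Σ|X[k]|² = N·Σ|x[n]|² = 4·18.0000 = 72.0000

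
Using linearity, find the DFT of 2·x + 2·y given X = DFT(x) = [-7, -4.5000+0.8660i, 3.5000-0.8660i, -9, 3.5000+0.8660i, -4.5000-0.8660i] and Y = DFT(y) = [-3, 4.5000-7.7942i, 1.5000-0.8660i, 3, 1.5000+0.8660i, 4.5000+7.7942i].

By linearity: DFT(2x + 2y) = 2·DFT(x) + 2·DFT(y)
= 2·[-7, -4.5000+0.8660i, 3.5000-0.8660i, -9, 3.5000+0.8660i, -4.5000-0.8660i] + 2·[-3, 4.5000-7.7942i, 1.5000-0.8660i, 3, 1.5000+0.8660i, 4.5000+7.7942i]

Computing element-wise:
Z[0] = 2·(-7) + 2·(-3) = -20
Z[1] = 2·(-4.5000+0.8660i) + 2·(4.5000-7.7942i) = -13.8564i
Z[2] = 2·(3.5000-0.8660i) + 2·(1.5000-0.8660i) = 10.0000-3.4640i
Z[3] = 2·(-9) + 2·(3) = -12
Z[4] = 2·(3.5000+0.8660i) + 2·(1.5000+0.8660i) = 10.0000+3.4640i
Z[5] = 2·(-4.5000-0.8660i) + 2·(4.5000+7.7942i) = 13.8564i

DFT(2x + 2y) = 2·X + 2·Y = [-20, -13.8564i, 10.0000-3.4640i, -12, 10.0000+3.4640i, 13.8564i]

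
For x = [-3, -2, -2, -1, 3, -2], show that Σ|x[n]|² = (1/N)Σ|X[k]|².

Time domain:
Σ|x[n]|² = |-3|² + |-2|² + |-2|² + |-1|² + |3|² + |-2|² = 31.0000

Frequency domain:
(1/6)Σ|X[k]|² = (1/6)(|-7|² + |-4.5000+4.3301i|² + |-2.5000-4.3301i|² + |3|² + |-2.5000+4.3301i|² + |-4.5000-4.3301i|²) = (1/6)·186.0000 = 31.0000

Both sides agree, confirming Parseval's theorem.

Σ|x[n]|² = (1/N)Σ|X[k]|² = 31.0000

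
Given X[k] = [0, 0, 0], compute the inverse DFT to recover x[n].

x[n] = (1/3) Σ(k=0 to 2) X[k] · e^(2πikn/3)

Computing each x[n]:
x[0] = 0
x[1] = 0
x[2] = 0

x = [0, 0, 0]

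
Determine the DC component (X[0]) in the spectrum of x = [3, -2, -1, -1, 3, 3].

X[0] = Σ(n=0 to 5) x[n] · ω_6^0 = Σ x[n]
= (3) + (-2) + (-1) + (-1) + (3) + (3)

X[0] = 5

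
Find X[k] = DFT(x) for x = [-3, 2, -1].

X[k] = Σ(n=0 to 2) x[n] · ω_3^(nk)
where ω_3 = e^(-2πi/3)

Computing each X[k]:
X[0] = -2
X[1] = -3.5000-2.5981i
X[2] = -3.5000+2.5981i

X = [-2, -3.5000-2.5981i, -3.5000+2.5981i]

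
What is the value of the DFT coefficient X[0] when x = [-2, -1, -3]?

X[0] = Σ(n=0 to 2) x[n] · ω_3^0 = Σ x[n]
= (-2) + (-1) + (-3)

X[0] = -6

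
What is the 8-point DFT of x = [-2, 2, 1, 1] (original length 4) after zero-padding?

Original 4-point DFT: [2, -3-1i, -4, -3+1i]
Zero-padded 8-point DFT provides frequency interpolation.

DFT_8([x, 0, ...]) = [2, -1.2929-3.1213i, -3-1i, -2.7071-1.1213i, -4, -2.7071+1.1213i, -3+1i, -1.2929+3.1213i]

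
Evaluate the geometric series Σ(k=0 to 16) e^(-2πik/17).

Sum of all nth roots of unity equals 0 for n > 1 (geometric series with r ≠ 1).

0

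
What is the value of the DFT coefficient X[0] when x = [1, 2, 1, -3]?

X[0] = Σ(n=0 to 3) x[n] · ω_4^0 = Σ x[n]
= (1) + (2) + (1) + (-3)

X[0] = 1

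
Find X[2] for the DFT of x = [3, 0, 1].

X[2] = Σ(n=0 to 2) x[n] · ω_3^(2n) where ω_3 = e^(-2πi/3)
= (3)·ω_3^0 + (0)·ω_3^2 + (1)·ω_3^4

X[2] = 2.5000-0.8660i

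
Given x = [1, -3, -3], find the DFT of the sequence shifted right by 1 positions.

Time shift by 1: X_shifted[k] = ω_3^(1k) · X[k]
Shifted x = [-3, 1, -3]

DFT(x[n-1]) = [-5, -2.0000-3.4641i, -2.0000+3.4641i]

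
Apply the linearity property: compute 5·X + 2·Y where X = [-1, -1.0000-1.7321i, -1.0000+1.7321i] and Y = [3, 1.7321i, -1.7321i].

By linearity: DFT(5x + 2y) = 5·DFT(x) + 2·DFT(y)
= 5·[-1, -1.0000-1.7321i, -1.0000+1.7321i] + 2·[3, 1.7321i, -1.7321i]

Computing element-wise:
Z[0] = 5·(-1) + 2·(3) = 1
Z[1] = 5·(-1.0000-1.7321i) + 2·(1.7321i) = -5.0000-5.1963i
Z[2] = 5·(-1.0000+1.7321i) + 2·(-1.7321i) = -5.0000+5.1963i

DFT(5x + 2y) = 5·X + 2·Y = [1, -5.0000-5.1963i, -5.0000+5.1963i]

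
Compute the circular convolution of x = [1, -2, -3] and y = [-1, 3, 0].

(x ⊛ y)[n] = Σ(m=0 to 2) x[m] · y[(n-m) mod 3]

Computing each output sample:
(x ⊛ y)[0] = -10
(x ⊛ y)[1] = 5
(x ⊛ y)[2] = -3

x ⊛ y = [-10, 5, -3]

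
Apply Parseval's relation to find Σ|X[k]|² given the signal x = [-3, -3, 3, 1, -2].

Parseval: Σ|x[n]|² = (1/N)Σ|X[k]|², so Σ|X[k]|² = N·Σ|x[n]|² = 5·32.0000

Σ|X[k]|² = N·Σ|x[n]|² = 5·32.0000 = 160.0000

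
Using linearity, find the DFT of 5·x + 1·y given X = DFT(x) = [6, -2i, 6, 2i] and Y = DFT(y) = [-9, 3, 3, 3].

By linearity: DFT(5x + 1y) = 5·DFT(x) + 1·DFT(y)
= 5·[6, -2i, 6, 2i] + 1·[-9, 3, 3, 3]

Computing element-wise:
Z[0] = 5·(6) + 1·(-9) = 21
Z[1] = 5·(-2i) + 1·(3) = 3-10i
Z[2] = 5·(6) + 1·(3) = 33
Z[3] = 5·(2i) + 1·(3) = 3+10i

DFT(5x + 1y) = 5·X + 1·Y = [21, 3-10i, 33, 3+10i]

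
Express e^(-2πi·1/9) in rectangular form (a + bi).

ω_9^1 = e^(-2πi·1/9)
= cos(-2π·1/9) + i·sin(-2π·1/9)
= cos(-2π/9) + i·sin(-2π/9)

ω_9^1 = cos(-2π/9) + i·sin(-2π/9) = 0.7660-0.6428i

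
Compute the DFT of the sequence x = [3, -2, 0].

X[k] = Σ(n=0 to 2) x[n] · ω_3^(nk)
where ω_3 = e^(-2πi/3)

Computing each X[k]:
X[0] = 1
X[1] = 4.0000+1.7321i
X[2] = 4.0000-1.7321i

X = [1, 4.0000+1.7321i, 4.0000-1.7321i]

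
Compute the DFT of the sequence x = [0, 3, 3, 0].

X[k] = Σ(n=0 to 3) x[n] · ω_4^(nk)
where ω_4 = e^(-2πi/4)

Computing each X[k]:
X[0] = 6
X[1] = -3-3i
X[2] = 0
X[3] = -3+3i

X = [6, -3-3i, 0, -3+3i]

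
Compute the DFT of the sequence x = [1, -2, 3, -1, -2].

X[k] = Σ(n=0 to 4) x[n] · ω_5^(nk)
where ω_5 = e^(-2πi/5)

Computing each X[k]:
X[0] = -1
X[1] = -1.8541-2.3511i
X[2] = 4.8541+3.8042i
X[3] = 4.8541-3.8042i
X[4] = -1.8541+2.3511i

X = [-1, -1.8541-2.3511i, 4.8541+3.8042i, 4.8541-3.8042i, -1.8541+2.3511i]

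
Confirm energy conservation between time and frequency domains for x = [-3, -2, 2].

Time domain:
Σ|x[n]|² = |-3|² + |-2|² + |2|² = 17.0000

Frequency domain:
(1/3)Σ|X[k]|² = (1/3)(|-3|² + |-3.0000+3.4641i|² + |-3.0000-3.4641i|²) = (1/3)·51.0000 = 17.0000

Both sides agree, confirming Parseval's theorem.

Σ|x[n]|² = (1/N)Σ|X[k]|² = 17.0000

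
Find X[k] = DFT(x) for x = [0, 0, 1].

X[k] = Σ(n=0 to 2) x[n] · ω_3^(nk)
where ω_3 = e^(-2πi/3)

Computing each X[k]:
X[0] = 1
X[1] = -0.5000+0.8660i
X[2] = -0.5000-0.8660i

X = [1, -0.5000+0.8660i, -0.5000-0.8660i]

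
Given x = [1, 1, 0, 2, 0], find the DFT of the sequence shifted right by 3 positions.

Time shift by 3: X_shifted[k] = ω_5^(3k) · X[k]
Shifted x = [0, 2, 0, 1, 1]

DFT(x[n-3]) = [4, 0.1180-0.3633i, -2.1180-1.5388i, -2.1180+1.5388i, 0.1180+0.3633i]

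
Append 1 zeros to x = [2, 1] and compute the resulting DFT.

Original 2-point DFT: [3, 1]
Zero-padded 3-point DFT provides frequency interpolation.

DFT_3([x, 0, ...]) = [3, 1.5000-0.8660i, 1.5000+0.8660i]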